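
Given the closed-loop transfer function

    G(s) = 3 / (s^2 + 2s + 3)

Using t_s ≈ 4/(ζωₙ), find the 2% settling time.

Comparing s^2 + 2s + 3 to s^2 + 2ζωₙs + ωₙ²: ωₙ = √3 ≈ 1.732 rad/s and ζ = 2/(2·√3) ≈ 0.5774.
ζωₙ = 2/2 = 1, so t_s ≈ 4/(ζωₙ) = 4/1 = 4 s.

t_s ≈ 4 s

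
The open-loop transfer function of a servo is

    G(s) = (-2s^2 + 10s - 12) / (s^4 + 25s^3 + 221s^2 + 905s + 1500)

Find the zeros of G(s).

s = 3, 2

Set the numerator to zero: -2s^2 + 10s - 12 = 0, i.e. -2·(s^2 - 5s + 6) = 0.
Factoring: (s - 3)(s - 2) = 0.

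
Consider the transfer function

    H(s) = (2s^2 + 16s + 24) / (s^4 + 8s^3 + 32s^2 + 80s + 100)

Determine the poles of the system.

s = -3 + j, -3 - j, -1 + 3j, -1 - 3j

The poles are the roots of the denominator s^4 + 8s^3 + 32s^2 + 80s + 100 = 0.
No real roots exist; factor into two real quadratics: (s^2 + 6s + 10)(s^2 + 2s + 10) = 0.
Each quadratic gives a conjugate pair via the quadratic formula.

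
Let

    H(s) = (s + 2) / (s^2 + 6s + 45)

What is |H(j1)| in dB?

Substitute s = j1: numerator = 2 + j1, denominator = 44 + j6.
|H(j1)| = |2 + j1| / |44 + j6| = 2.2361 / 44.407 ≈ 0.05035.
In decibels: 20·log₁₀(0.05035) ≈ -26.0 dB.

|H(j1)|_dB ≈ -26.0 dB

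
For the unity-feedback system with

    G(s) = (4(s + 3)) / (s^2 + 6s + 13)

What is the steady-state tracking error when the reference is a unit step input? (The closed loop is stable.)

G(s) has no poles at the origin.
This is a Type 0 system. Kp = lim_{s→0} G(s) = 12/13.
e_ss = 1/(1 + Kp) = 1/(1 + 12/13) = 13/25 ≈ 0.5200.

e_ss = 0.5200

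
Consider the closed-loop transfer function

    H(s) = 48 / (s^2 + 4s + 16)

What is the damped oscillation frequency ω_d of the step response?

Comparing s^2 + 4s + 16 to s^2 + 2ζωₙs + ωₙ²: ωₙ = 4 rad/s and ζ = 4/(2·4) = 0.5.
ζωₙ = 4/2 = 2, so ω_d = ωₙ√(1−ζ²) = √(ωₙ² − (ζωₙ)²) = √(16 − 2²) = √12 ≈ 3.464 rad/s.

ω_d ≈ 3.464 rad/s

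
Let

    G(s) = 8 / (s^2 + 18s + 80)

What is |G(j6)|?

Substitute s = j6: numerator = 8, denominator = 44 + j108.
|G(j6)| = |8| / |44 + j108| = 8 / 116.62 ≈ 0.06860.

|G(j6)| ≈ 0.06860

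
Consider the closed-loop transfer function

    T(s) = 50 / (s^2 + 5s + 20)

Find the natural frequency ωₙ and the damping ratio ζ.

Compare the denominator to the standard form s^2 + 2ζωₙs + ωₙ².
ωₙ² = 20, so ωₙ = √20 ≈ 4.472 rad/s.
2ζωₙ = 5, so ζ = 5/(2·√20) ≈ 0.5590.
With ζ = 0.5590 the response is underdamped.

ωₙ ≈ 4.472 rad/s, ζ ≈ 0.5590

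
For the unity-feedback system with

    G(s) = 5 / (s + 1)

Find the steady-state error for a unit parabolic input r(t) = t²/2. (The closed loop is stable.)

G(s) has no poles at the origin.
This is a Type 0 system; Ka = lim_{s→0} s^2·G(s) = 0, so the steady-state error for a parabola input is infinite.

e_ss = ∞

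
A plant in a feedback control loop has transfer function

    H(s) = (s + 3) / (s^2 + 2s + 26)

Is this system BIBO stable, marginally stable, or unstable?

The denominator s^2 + 2s + 26 factors as (s^2 + 2s + 26), giving poles at s = -1 + 5j, -1 - 5j.
Since all poles lie strictly in the left half-plane, the system is stable.

stable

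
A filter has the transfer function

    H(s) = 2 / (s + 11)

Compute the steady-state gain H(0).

At s = 0 each factor (s + a) contributes a and each (s^2 + bs + c) contributes c.
H(0) = 2·1 / ((11)) = 2/11 = 2/11.

H(0) = 2/11 ≈ 0.1818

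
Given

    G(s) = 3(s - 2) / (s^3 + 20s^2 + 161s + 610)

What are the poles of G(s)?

The poles are the roots of the denominator s^3 + 20s^2 + 161s + 610 = 0.
Trying s = -10: the polynomial evaluates to 0, so (s + 10) is a factor.
Dividing out leaves s^2 + 10s + 61 = 0.
The quadratic formula then gives s = -5 ± 6j.

s = -5 ± 6j, -10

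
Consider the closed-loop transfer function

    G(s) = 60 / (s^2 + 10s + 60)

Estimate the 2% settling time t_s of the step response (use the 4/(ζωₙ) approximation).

t_s ≈ 0.8000 s

Comparing s^2 + 10s + 60 to s^2 + 2ζωₙs + ωₙ²: ωₙ = √60 ≈ 7.746 rad/s and ζ = 10/(2·√60) ≈ 0.6455.
ζωₙ = 10/2 = 5, so t_s ≈ 4/(ζωₙ) = 4/5 = 0.8000 s.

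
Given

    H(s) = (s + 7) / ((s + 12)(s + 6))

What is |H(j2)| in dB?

|H(j2)|_dB ≈ -20.5 dB

Substitute s = j2: numerator = 7 + j2, denominator = 68 + j36.
|H(j2)| = |7 + j2| / |68 + j36| = 7.2801 / 76.942 ≈ 0.09462.
In decibels: 20·log₁₀(0.09462) ≈ -20.5 dB.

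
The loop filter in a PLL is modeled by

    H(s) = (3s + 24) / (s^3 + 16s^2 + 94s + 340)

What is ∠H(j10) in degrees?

∠H(j10) ≈ -131.4°

At s = j10: numerator = 24 + j30, denominator = -1260 - j60.
∠H = ∠num − ∠den = 51.340° − (-177.27°) = 228.6°, which wraps to -131.4°.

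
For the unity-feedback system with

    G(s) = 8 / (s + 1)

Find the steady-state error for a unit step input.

e_ss = 0.1111

G(s) has no poles at the origin.
This is a Type 0 system. Kp = lim_{s→0} G(s) = 8/1.
e_ss = 1/(1 + Kp) = 1/(1 + 8) = 1/9 ≈ 0.1111.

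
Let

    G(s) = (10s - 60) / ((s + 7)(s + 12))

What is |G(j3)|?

Substitute s = j3: numerator = -60 + j30, denominator = 75 + j57.
|G(j3)| = |-60 + j30| / |75 + j57| = 67.082 / 94.202 ≈ 0.7121.

|G(j3)| ≈ 0.7121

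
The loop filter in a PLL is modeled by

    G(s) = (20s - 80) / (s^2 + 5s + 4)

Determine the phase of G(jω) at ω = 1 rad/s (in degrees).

∠G(j1) ≈ 106.9°

At s = j1: numerator = -80 + j20, denominator = 3 + j5.
∠G = ∠num − ∠den = 165.96° − (59.036°) = 106.9°.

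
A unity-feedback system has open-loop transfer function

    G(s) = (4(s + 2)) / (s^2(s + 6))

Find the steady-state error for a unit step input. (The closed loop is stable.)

e_ss = 0

G(s) has 2 poles at the origin.
This is a Type 2 system; for a step input the steady-state error is zero.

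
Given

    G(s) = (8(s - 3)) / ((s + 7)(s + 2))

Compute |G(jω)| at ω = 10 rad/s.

Substitute s = j10: numerator = -24 + j80, denominator = -86 + j90.
|G(j10)| = |-24 + j80| / |-86 + j90| = 83.522 / 124.48 ≈ 0.6710.

|G(j10)| ≈ 0.6710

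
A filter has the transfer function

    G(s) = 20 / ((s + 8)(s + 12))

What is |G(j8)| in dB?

Substitute s = j8: numerator = 20, denominator = 32 + j160.
|G(j8)| = |20| / |32 + j160| = 20 / 163.17 ≈ 0.1226.
In decibels: 20·log₁₀(0.1226) ≈ -18.2 dB.

|G(j8)|_dB ≈ -18.2 dB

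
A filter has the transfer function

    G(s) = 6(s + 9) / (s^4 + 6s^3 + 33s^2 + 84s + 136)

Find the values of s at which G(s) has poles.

s = -1 + 4j, -1 - 4j, -2 + 2j, -2 - 2j

The poles are the roots of the denominator s^4 + 6s^3 + 33s^2 + 84s + 136 = 0.
No real roots exist; factor into two real quadratics: (s^2 + 2s + 17)(s^2 + 4s + 8) = 0.
Each quadratic gives a conjugate pair via the quadratic formula.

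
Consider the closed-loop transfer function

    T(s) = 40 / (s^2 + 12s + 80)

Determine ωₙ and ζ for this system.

Compare the denominator to the standard form s^2 + 2ζωₙs + ωₙ².
ωₙ² = 80, so ωₙ = √80 ≈ 8.944 rad/s.
2ζωₙ = 12, so ζ = 12/(2·√80) ≈ 0.6708.

ωₙ ≈ 8.944 rad/s, ζ ≈ 0.6708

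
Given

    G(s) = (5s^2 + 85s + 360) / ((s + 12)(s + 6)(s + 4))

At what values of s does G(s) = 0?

s = -8, -9

Set the numerator to zero: 5s^2 + 85s + 360 = 0, i.e. 5·(s^2 + 17s + 72) = 0.
Factoring: (s + 8)(s + 9) = 0.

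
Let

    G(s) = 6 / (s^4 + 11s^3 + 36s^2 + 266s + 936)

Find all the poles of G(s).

The poles are the roots of the denominator s^4 + 11s^3 + 36s^2 + 266s + 936 = 0.
Trying s = -9: the polynomial evaluates to 0, so (s + 9) is a factor.
Dividing out leaves s^3 + 2s^2 + 18s + 104 = 0.
This factors further as (s^2 - 2s + 26)(s + 4) = 0.

s = -9, 1 ± 5j, -4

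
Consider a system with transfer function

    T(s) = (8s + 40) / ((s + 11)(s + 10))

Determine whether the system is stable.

stable

The poles can be read from the denominator factors: s = -11, -10.
Since all poles lie strictly in the left half-plane, the system is stable.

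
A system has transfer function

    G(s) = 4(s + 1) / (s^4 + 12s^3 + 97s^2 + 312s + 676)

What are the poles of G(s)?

The poles are the roots of the denominator s^4 + 12s^3 + 97s^2 + 312s + 676 = 0.
No real roots exist; factor into two real quadratics: (s^2 + 4s + 13)(s^2 + 8s + 52) = 0.
Each quadratic gives a conjugate pair via the quadratic formula.

s = -2 ± 3j, -4 ± 6j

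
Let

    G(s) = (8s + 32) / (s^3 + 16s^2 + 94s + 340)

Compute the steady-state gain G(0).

Set s = 0: G(0) = (32) / (340) = 8/85.

G(0) = 8/85 ≈ 0.09412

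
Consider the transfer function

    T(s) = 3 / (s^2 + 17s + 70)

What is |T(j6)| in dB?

Substitute s = j6: numerator = 3, denominator = 34 + j102.
|T(j6)| = |3| / |34 + j102| = 3 / 107.52 ≈ 0.02790.
In decibels: 20·log₁₀(0.02790) ≈ -31.1 dB.

|T(j6)|_dB ≈ -31.1 dB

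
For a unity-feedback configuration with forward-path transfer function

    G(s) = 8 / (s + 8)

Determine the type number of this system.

Type 0

The denominator has no factor of s at the origin — no free integrator — so this is a Type 0 system.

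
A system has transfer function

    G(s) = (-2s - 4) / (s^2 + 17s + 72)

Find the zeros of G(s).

Set the numerator to zero: -2s - 4 = 0, i.e. -2·(s + 2) = 0.
So s = -2.

s = -2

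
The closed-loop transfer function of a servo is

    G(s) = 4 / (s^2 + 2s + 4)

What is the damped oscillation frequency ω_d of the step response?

Comparing s^2 + 2s + 4 to s^2 + 2ζωₙs + ωₙ²: ωₙ = 2 rad/s and ζ = 2/(2·2) = 0.5.
ζωₙ = 2/2 = 1, so ω_d = ωₙ√(1−ζ²) = √(ωₙ² − (ζωₙ)²) = √(4 − 1²) = √3 ≈ 1.732 rad/s.

ω_d ≈ 1.732 rad/s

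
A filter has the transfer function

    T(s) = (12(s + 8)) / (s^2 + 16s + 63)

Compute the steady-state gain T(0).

Set s = 0: T(0) = (96) / (63) = 32/21.

T(0) = 32/21 ≈ 1.524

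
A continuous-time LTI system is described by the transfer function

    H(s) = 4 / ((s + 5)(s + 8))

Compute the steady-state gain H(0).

H(0) = 1/10 ≈ 0.1000

At s = 0 each factor (s + a) contributes a and each (s^2 + bs + c) contributes c.
H(0) = 4·1 / ((5) · (8)) = 4/40 = 1/10.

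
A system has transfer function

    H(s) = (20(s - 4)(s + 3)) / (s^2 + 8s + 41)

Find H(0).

At s = 0 each factor (s + a) contributes a and each (s^2 + bs + c) contributes c.
H(0) = 20·(-4) · (3) / ((41)) = -240/41 = -240/41.

H(0) = -240/41 ≈ -5.854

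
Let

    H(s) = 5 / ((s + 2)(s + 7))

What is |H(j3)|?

Substitute s = j3: numerator = 5, denominator = 5 + j27.
|H(j3)| = |5| / |5 + j27| = 5 / 27.459 ≈ 0.1821.

|H(j3)| ≈ 0.1821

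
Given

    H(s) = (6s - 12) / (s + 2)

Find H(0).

H(0) = -6

Set s = 0: H(0) = (-12) / (2) = -6.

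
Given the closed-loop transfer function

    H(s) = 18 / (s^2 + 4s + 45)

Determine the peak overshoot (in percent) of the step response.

%OS ≈ 37.5%

Comparing s^2 + 4s + 45 to s^2 + 2ζωₙs + ωₙ²: ωₙ = √45 ≈ 6.708 rad/s and ζ = 4/(2·√45) ≈ 0.2981.
%OS = 100·exp(−πζ/√(1−ζ²)) = 100·exp(−π·0.2981/√(1−0.2981²)) ≈ 37.5%.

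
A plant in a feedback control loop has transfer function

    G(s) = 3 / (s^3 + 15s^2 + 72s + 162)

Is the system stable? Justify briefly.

stable

The denominator s^3 + 15s^2 + 72s + 162 factors as (s^2 + 6s + 18)(s + 9), giving poles at s = -3 ± 3j, -9.
Since all poles lie strictly in the left half-plane, the system is stable.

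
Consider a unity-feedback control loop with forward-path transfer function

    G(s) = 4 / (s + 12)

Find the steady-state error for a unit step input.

G(s) has no poles at the origin.
This is a Type 0 system. Kp = lim_{s→0} G(s) = 4/12 = 1/3.
e_ss = 1/(1 + Kp) = 1/(1 + 1/3) = 3/4 ≈ 0.7500.

e_ss = 0.7500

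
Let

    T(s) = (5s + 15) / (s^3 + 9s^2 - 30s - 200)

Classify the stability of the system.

The denominator s^3 + 9s^2 - 30s - 200 factors as (s + 4)(s + 10)(s - 5), giving poles at s = -4, -10, 5.
Since the pole(s) at s = 5 lie in the right half-plane, the system is unstable.

unstable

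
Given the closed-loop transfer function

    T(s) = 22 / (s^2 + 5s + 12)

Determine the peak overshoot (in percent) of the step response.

%OS ≈ 3.78%

Comparing s^2 + 5s + 12 to s^2 + 2ζωₙs + ωₙ²: ωₙ = √12 ≈ 3.464 rad/s and ζ = 5/(2·√12) ≈ 0.7217.
%OS = 100·exp(−πζ/√(1−ζ²)) = 100·exp(−π·0.7217/√(1−0.7217²)) ≈ 3.78%.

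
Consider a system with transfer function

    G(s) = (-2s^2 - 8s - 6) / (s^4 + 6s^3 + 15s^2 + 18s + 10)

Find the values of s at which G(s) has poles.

s = -2 + j, -2 - j, -1 + j, -1 - j

The poles are the roots of the denominator s^4 + 6s^3 + 15s^2 + 18s + 10 = 0.
No real roots exist; factor into two real quadratics: (s^2 + 4s + 5)(s^2 + 2s + 2) = 0.
Each quadratic gives a conjugate pair via the quadratic formula.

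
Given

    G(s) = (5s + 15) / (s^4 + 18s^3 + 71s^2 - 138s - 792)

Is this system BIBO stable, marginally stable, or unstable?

The denominator s^4 + 18s^3 + 71s^2 - 138s - 792 factors as (s + 4)(s + 11)(s + 6)(s - 3), giving poles at s = -4, -11, -6, 3.
Since the pole(s) at s = 3 lie in the right half-plane, the system is unstable.

unstable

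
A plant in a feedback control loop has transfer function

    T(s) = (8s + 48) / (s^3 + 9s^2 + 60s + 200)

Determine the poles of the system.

s = -2 ± 6j, -5

The poles are the roots of the denominator s^3 + 9s^2 + 60s + 200 = 0.
Trying s = -5: the polynomial evaluates to 0, so (s + 5) is a factor.
Dividing out leaves s^2 + 4s + 40 = 0.
The quadratic formula then gives s = -2 ± 6j.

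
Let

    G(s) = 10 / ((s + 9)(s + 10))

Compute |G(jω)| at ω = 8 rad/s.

Substitute s = j8: numerator = 10, denominator = 26 + j152.
|G(j8)| = |10| / |26 + j152| = 10 / 154.21 ≈ 0.06485.

|G(j8)| ≈ 0.06485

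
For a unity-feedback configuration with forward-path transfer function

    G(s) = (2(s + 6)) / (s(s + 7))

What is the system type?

The denominator has 1 factor of s at the origin (free integrator), so this is a Type 1 system.

Type 1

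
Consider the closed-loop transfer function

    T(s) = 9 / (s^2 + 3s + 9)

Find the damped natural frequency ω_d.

ω_d ≈ 2.598 rad/s

Comparing s^2 + 3s + 9 to s^2 + 2ζωₙs + ωₙ²: ωₙ = 3 rad/s and ζ = 3/(2·3) = 0.5.
ζωₙ = 3/2 = 1.5, so ω_d = ωₙ√(1−ζ²) = √(ωₙ² − (ζωₙ)²) = √(9 − 1.5²) = √6.75 ≈ 2.598 rad/s.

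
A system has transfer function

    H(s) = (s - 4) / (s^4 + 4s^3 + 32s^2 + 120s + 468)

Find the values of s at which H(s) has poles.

s = 1 ± 5j, -3 ± 3j

The poles are the roots of the denominator s^4 + 4s^3 + 32s^2 + 120s + 468 = 0.
No real roots exist; factor into two real quadratics: (s^2 - 2s + 26)(s^2 + 6s + 18) = 0.
Each quadratic gives a conjugate pair via the quadratic formula.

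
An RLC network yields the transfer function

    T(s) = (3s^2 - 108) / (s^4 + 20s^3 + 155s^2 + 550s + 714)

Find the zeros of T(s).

Set the numerator to zero: 3s^2 - 108 = 0, i.e. 3·(s^2 - 36) = 0.
Factoring: (s - 6)(s + 6) = 0.

s = 6, -6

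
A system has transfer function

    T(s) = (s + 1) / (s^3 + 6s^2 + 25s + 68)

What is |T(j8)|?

Substitute s = j8: numerator = 1 + j8, denominator = -316 - j312.
|T(j8)| = |1 + j8| / |-316 - j312| = 8.0623 / 444.07 ≈ 0.01816.

|T(j8)| ≈ 0.01816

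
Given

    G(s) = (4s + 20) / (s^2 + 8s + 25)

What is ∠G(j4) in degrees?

At s = j4: numerator = 20 + j16, denominator = 9 + j32.
∠G = ∠num − ∠den = 38.660° − (74.291°) = -35.63°.

∠G(j4) ≈ -35.63°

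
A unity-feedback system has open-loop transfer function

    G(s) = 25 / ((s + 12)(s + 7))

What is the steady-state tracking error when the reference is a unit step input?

G(s) has no poles at the origin.
This is a Type 0 system. Kp = lim_{s→0} G(s) = 25/84.
e_ss = 1/(1 + Kp) = 1/(1 + 25/84) = 84/109 ≈ 0.7706.

e_ss = 0.7706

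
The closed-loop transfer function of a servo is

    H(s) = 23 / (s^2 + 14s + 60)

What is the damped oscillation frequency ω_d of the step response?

ω_d ≈ 3.317 rad/s

Comparing s^2 + 14s + 60 to s^2 + 2ζωₙs + ωₙ²: ωₙ = √60 ≈ 7.746 rad/s and ζ = 14/(2·√60) ≈ 0.9037.
ζωₙ = 14/2 = 7, so ω_d = ωₙ√(1−ζ²) = √(ωₙ² − (ζωₙ)²) = √(60 − 7²) = √11 ≈ 3.317 rad/s.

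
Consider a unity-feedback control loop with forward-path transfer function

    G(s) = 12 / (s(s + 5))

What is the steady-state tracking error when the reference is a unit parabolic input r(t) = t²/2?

e_ss = ∞

G(s) has one pole at the origin.
This is a Type 1 system; Ka = lim_{s→0} s^2·G(s) = 0, so the steady-state error for a parabola input is infinite.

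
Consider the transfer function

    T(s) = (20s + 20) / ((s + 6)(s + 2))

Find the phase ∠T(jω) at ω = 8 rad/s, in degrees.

At s = j8: numerator = 20 + j160, denominator = -52 + j64.
∠T = ∠num − ∠den = 82.875° − (129.09°) = -46.22°.

∠T(j8) ≈ -46.22°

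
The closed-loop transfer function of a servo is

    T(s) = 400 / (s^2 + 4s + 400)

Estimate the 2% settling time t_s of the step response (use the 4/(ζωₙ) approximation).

t_s ≈ 2 s

Comparing s^2 + 4s + 400 to s^2 + 2ζωₙs + ωₙ²: ωₙ = 20 rad/s and ζ = 4/(2·20) = 0.1.
ζωₙ = 4/2 = 2, so t_s ≈ 4/(ζωₙ) = 4/2 = 2 s.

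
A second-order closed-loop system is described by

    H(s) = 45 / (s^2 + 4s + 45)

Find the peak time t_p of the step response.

Comparing s^2 + 4s + 45 to s^2 + 2ζωₙs + ωₙ²: ωₙ = √45 ≈ 6.708 rad/s and ζ = 4/(2·√45) ≈ 0.2981.
ζωₙ = 4/2 = 2, so ω_d = ωₙ√(1−ζ²) = √(ωₙ² − (ζωₙ)²) = √(45 − 2²) = √41 ≈ 6.403 rad/s.
t_p = π/ω_d = π/6.403 ≈ 0.4906 s.

t_p ≈ 0.4906 s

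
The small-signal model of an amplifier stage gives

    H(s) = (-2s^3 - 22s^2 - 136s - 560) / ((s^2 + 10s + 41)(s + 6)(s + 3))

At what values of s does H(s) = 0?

s = -7, -2 + 6j, -2 - 6j

Set the numerator to zero: -2s^3 - 22s^2 - 136s - 560 = 0, i.e. -2·(s^3 + 11s^2 + 68s + 280) = 0.
Factoring: (s + 7)(s^2 + 4s + 40) = 0.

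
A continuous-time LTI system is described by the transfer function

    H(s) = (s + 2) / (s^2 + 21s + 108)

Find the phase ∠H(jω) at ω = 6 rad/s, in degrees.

At s = j6: numerator = 2 + j6, denominator = 72 + j126.
∠H = ∠num − ∠den = 71.565° − (60.255°) = 11.31°.

∠H(j6) ≈ 11.31°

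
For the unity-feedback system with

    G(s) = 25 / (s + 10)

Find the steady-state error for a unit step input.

G(s) has no poles at the origin.
This is a Type 0 system. Kp = lim_{s→0} G(s) = 25/10 = 5/2.
e_ss = 1/(1 + Kp) = 1/(1 + 5/2) = 2/7 ≈ 0.2857.

e_ss = 0.2857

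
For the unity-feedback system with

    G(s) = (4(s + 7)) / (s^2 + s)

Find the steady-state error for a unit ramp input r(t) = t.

G(s) has one pole at the origin.
This is a Type 1 system. Kv = lim_{s→0} s·G(s) = 28/1.
e_ss = 1/Kv = 1/(28) = 1/28 ≈ 0.03571.

e_ss = 0.03571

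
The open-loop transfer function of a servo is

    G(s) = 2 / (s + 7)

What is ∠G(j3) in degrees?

∠G(j3) ≈ -23.20°

At s = j3: numerator = 2, denominator = 7 + j3.
∠G = ∠num − ∠den = 0° − (23.199°) = -23.20°.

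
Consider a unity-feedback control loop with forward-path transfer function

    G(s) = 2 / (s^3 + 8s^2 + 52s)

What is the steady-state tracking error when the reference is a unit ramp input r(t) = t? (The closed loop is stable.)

e_ss = 26

G(s) has one pole at the origin.
This is a Type 1 system. Kv = lim_{s→0} s·G(s) = 2/52 = 1/26.
e_ss = 1/Kv = 1/(1/26) = 26.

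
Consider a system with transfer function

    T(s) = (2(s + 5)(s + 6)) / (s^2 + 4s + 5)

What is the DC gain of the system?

Set s = 0: T(0) = (60) / (5) = 12.

T(0) = 12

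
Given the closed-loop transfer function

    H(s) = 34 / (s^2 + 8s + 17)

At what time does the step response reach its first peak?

Comparing s^2 + 8s + 17 to s^2 + 2ζωₙs + ωₙ²: ωₙ = √17 ≈ 4.123 rad/s and ζ = 8/(2·√17) ≈ 0.9701.
ζωₙ = 8/2 = 4, so ω_d = ωₙ√(1−ζ²) = √(ωₙ² − (ζωₙ)²) = √(17 − 4²) = √1 = 1 rad/s.
t_p = π/ω_d = π/1 ≈ 3.142 s.

t_p ≈ 3.142 s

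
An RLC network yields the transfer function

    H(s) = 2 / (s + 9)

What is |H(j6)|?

Substitute s = j6: numerator = 2, denominator = 9 + j6.
|H(j6)| = |2| / |9 + j6| = 2 / 10.817 ≈ 0.1849.

|H(j6)| ≈ 0.1849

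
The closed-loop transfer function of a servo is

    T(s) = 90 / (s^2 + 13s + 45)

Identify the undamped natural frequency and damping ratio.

ωₙ ≈ 6.708 rad/s, ζ ≈ 0.9690

Compare the denominator to the standard form s^2 + 2ζωₙs + ωₙ².
ωₙ² = 45, so ωₙ = √45 ≈ 6.708 rad/s.
2ζωₙ = 13, so ζ = 13/(2·√45) ≈ 0.9690.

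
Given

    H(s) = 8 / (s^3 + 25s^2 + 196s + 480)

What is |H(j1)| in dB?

Substitute s = j1: numerator = 8, denominator = 455 + j195.
|H(j1)| = |8| / |455 + j195| = 8 / 495.03 ≈ 0.01616.
In decibels: 20·log₁₀(0.01616) ≈ -35.8 dB.

|H(j1)|_dB ≈ -35.8 dB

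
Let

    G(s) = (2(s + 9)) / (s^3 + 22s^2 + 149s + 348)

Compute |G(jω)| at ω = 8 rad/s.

|G(j8)| ≈ 0.01912

Substitute s = j8: numerator = 18 + j16, denominator = -1060 + j680.
|G(j8)| = |18 + j16| / |-1060 + j680| = 24.083 / 1259.4 ≈ 0.01912.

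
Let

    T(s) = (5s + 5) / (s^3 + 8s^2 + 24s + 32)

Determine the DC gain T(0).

Set s = 0: T(0) = (5) / (32) = 5/32.

T(0) = 5/32 ≈ 0.1562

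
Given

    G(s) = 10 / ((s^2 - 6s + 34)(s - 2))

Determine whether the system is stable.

The poles can be read from the denominator factors: s = 3 ± 5j, 2.
Since the pole(s) at s = 3 ± 5j, 2 lie in the right half-plane, the system is unstable.

unstable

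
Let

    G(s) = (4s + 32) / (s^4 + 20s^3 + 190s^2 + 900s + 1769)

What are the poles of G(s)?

The poles are the roots of the denominator s^4 + 20s^3 + 190s^2 + 900s + 1769 = 0.
No real roots exist; factor into two real quadratics: (s^2 + 10s + 29)(s^2 + 10s + 61) = 0.
Each quadratic gives a conjugate pair via the quadratic formula.

s = -5 + 2j, -5 - 2j, -5 + 6j, -5 - 6j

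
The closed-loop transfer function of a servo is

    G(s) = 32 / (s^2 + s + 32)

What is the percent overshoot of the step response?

%OS ≈ 75.7%

Comparing s^2 + s + 32 to s^2 + 2ζωₙs + ωₙ²: ωₙ = √32 ≈ 5.657 rad/s and ζ = 1/(2·√32) ≈ 0.08839.
%OS = 100·exp(−πζ/√(1−ζ²)) = 100·exp(−π·0.08839/√(1−0.08839²)) ≈ 75.7%.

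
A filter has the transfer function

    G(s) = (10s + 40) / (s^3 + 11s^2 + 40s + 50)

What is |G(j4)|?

|G(j4)| ≈ 0.3571

Substitute s = j4: numerator = 40 + j40, denominator = -126 + j96.
|G(j4)| = |40 + j40| / |-126 + j96| = 56.569 / 158.40 ≈ 0.3571.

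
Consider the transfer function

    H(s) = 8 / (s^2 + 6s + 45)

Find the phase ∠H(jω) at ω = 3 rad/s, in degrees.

∠H(j3) ≈ -26.57°

At s = j3: numerator = 8, denominator = 36 + j18.
∠H = ∠num − ∠den = 0° − (26.565°) = -26.57°.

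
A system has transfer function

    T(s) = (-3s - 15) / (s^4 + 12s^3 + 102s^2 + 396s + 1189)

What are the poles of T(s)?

s = -4 + 5j, -4 - 5j, -2 + 5j, -2 - 5j

The poles are the roots of the denominator s^4 + 12s^3 + 102s^2 + 396s + 1189 = 0.
No real roots exist; factor into two real quadratics: (s^2 + 8s + 41)(s^2 + 4s + 29) = 0.
Each quadratic gives a conjugate pair via the quadratic formula.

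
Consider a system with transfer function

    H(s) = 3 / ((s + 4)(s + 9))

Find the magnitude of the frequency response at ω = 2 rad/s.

|H(j2)| ≈ 0.07276

Substitute s = j2: numerator = 3, denominator = 32 + j26.
|H(j2)| = |3| / |32 + j26| = 3 / 41.231 ≈ 0.07276.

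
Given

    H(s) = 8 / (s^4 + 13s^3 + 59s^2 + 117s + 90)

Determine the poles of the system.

s = -2 + j, -2 - j, -6, -3

The poles are the roots of the denominator s^4 + 13s^3 + 59s^2 + 117s + 90 = 0.
Trying s = -6: the polynomial evaluates to 0, so (s + 6) is a factor.
Dividing out leaves s^3 + 7s^2 + 17s + 15 = 0.
This factors further as (s^2 + 4s + 5)(s + 3) = 0.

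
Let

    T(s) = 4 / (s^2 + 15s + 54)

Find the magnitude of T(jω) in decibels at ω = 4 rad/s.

Substitute s = j4: numerator = 4, denominator = 38 + j60.
|T(j4)| = |4| / |38 + j60| = 4 / 71.021 ≈ 0.05632.
In decibels: 20·log₁₀(0.05632) ≈ -25.0 dB.

|T(j4)|_dB ≈ -25.0 dB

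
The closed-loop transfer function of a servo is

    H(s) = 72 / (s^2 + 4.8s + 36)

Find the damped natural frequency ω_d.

ω_d ≈ 5.499 rad/s

Comparing s^2 + 4.8s + 36 to s^2 + 2ζωₙs + ωₙ²: ωₙ = 6 rad/s and ζ = 4.8/(2·6) = 0.4.
ζωₙ = 4.8/2 = 2.4, so ω_d = ωₙ√(1−ζ²) = √(ωₙ² − (ζωₙ)²) = √(36 − 2.4²) = √30.24 ≈ 5.499 rad/s.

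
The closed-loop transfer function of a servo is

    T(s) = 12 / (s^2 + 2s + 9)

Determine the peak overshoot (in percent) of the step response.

Comparing s^2 + 2s + 9 to s^2 + 2ζωₙs + ωₙ²: ωₙ = 3 rad/s and ζ = 2/(2·3) ≈ 0.3333.
%OS = 100·exp(−πζ/√(1−ζ²)) = 100·exp(−π·0.3333/√(1−0.3333²)) ≈ 32.9%.

%OS ≈ 32.9%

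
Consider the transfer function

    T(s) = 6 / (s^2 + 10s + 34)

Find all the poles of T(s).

s = -5 + 3j, -5 - 3j

The poles are the roots of the denominator s^2 + 10s + 34 = 0.
Using the quadratic formula: s = (-10 ± √(-36))/2 = -5 ± 3j.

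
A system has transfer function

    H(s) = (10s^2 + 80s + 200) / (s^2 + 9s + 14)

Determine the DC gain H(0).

H(0) = 100/7 ≈ 14.29

Set s = 0: H(0) = (200) / (14) = 100/7.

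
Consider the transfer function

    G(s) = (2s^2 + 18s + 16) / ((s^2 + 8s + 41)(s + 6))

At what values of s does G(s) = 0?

s = -1, -8

Set the numerator to zero: 2s^2 + 18s + 16 = 0, i.e. 2·(s^2 + 9s + 8) = 0.
Factoring: (s + 1)(s + 8) = 0.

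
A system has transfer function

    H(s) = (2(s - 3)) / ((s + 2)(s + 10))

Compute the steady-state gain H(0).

At s = 0 each factor (s + a) contributes a and each (s^2 + bs + c) contributes c.
H(0) = 2·(-3) / ((2) · (10)) = -6/20 = -3/10.

H(0) = -3/10 ≈ -0.3000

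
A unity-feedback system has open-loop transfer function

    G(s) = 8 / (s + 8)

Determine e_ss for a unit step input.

e_ss = 0.5000

G(s) has no poles at the origin.
This is a Type 0 system. Kp = lim_{s→0} G(s) = 8/8 = 1.
e_ss = 1/(1 + Kp) = 1/(1 + 1) = 1/2 ≈ 0.5000.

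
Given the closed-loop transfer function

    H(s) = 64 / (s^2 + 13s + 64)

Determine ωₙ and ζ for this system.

ωₙ = 8 rad/s, ζ = 0.8125

Compare the denominator to the standard form s^2 + 2ζωₙs + ωₙ².
ωₙ² = 64, so ωₙ = 8 rad/s.
2ζωₙ = 13, so ζ = 13/(2·8) = 0.8125.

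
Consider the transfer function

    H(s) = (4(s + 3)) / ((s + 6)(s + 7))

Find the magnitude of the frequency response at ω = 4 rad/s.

|H(j4)| ≈ 0.3440

Substitute s = j4: numerator = 12 + j16, denominator = 26 + j52.
|H(j4)| = |12 + j16| / |26 + j52| = 20 / 58.138 ≈ 0.3440.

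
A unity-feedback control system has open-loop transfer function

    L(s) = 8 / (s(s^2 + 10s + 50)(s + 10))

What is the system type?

The denominator has 1 factor of s at the origin (free integrator), so this is a Type 1 system.

Type 1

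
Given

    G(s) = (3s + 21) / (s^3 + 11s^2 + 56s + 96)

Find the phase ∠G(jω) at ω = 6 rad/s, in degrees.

∠G(j6) ≈ -117.6°

At s = j6: numerator = 21 + j18, denominator = -300 + j120.
∠G = ∠num − ∠den = 40.601° − (158.20°) = -117.6°.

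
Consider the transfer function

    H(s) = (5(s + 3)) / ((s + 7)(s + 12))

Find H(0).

At s = 0 each factor (s + a) contributes a and each (s^2 + bs + c) contributes c.
H(0) = 5·(3) / ((7) · (12)) = 15/84 = 5/28.

H(0) = 5/28 ≈ 0.1786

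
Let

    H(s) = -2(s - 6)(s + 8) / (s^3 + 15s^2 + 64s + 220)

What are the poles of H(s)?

s = -2 + 4j, -2 - 4j, -11

The poles are the roots of the denominator s^3 + 15s^2 + 64s + 220 = 0.
Trying s = -11: the polynomial evaluates to 0, so (s + 11) is a factor.
Dividing out leaves s^2 + 4s + 20 = 0.
The quadratic formula then gives s = -2 ± 4j.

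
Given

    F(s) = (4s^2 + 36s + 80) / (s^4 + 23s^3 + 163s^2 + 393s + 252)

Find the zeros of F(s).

s = -5, -4

Set the numerator to zero: 4s^2 + 36s + 80 = 0, i.e. 4·(s^2 + 9s + 20) = 0.
Factoring: (s + 5)(s + 4) = 0.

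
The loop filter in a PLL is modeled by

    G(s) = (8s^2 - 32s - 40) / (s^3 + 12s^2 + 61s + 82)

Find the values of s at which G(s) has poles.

s = -5 + 4j, -5 - 4j, -2

The poles are the roots of the denominator s^3 + 12s^2 + 61s + 82 = 0.
Trying s = -2: the polynomial evaluates to 0, so (s + 2) is a factor.
Dividing out leaves s^2 + 10s + 41 = 0.
The quadratic formula then gives s = -5 ± 4j.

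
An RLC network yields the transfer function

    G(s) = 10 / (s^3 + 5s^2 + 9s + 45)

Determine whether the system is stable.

The denominator s^3 + 5s^2 + 9s + 45 factors as (s^2 + 9)(s + 5), giving poles at s = 3j, -3j, -5.
Since the simple pole(s) at s = 3j, -3j lie on the jω-axis with none in the right half-plane, the system is marginally stable.

marginally stable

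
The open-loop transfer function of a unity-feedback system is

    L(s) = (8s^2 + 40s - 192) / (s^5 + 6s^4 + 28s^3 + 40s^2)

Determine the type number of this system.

Factor s from the denominator: s^5 + 6s^4 + 28s^3 + 40s^2 = s^2·(s^3 + 6s^2 + 28s + 40).
There are 2 poles at the origin, so the system is Type 2.

Type 2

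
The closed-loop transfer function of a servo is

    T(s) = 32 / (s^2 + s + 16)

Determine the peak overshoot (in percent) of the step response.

Comparing s^2 + s + 16 to s^2 + 2ζωₙs + ωₙ²: ωₙ = 4 rad/s and ζ = 1/(2·4) = 0.125.
%OS = 100·exp(−πζ/√(1−ζ²)) = 100·exp(−π·0.125/√(1−0.125²)) ≈ 67.3%.

%OS ≈ 67.3%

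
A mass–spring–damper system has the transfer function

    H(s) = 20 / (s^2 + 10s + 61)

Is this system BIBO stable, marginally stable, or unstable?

stable

The denominator s^2 + 10s + 61 factors as (s^2 + 10s + 61), giving poles at s = -5 ± 6j.
Since all poles lie strictly in the left half-plane, the system is stable.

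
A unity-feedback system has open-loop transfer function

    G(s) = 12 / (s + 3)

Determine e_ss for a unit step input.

G(s) has no poles at the origin.
This is a Type 0 system. Kp = lim_{s→0} G(s) = 12/3 = 4.
e_ss = 1/(1 + Kp) = 1/(1 + 4) = 1/5 ≈ 0.2000.

e_ss = 0.2000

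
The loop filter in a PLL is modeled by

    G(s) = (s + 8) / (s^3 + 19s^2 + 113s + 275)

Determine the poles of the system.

s = -11, -4 + 3j, -4 - 3j

The poles are the roots of the denominator s^3 + 19s^2 + 113s + 275 = 0.
Trying s = -11: the polynomial evaluates to 0, so (s + 11) is a factor.
Dividing out leaves s^2 + 8s + 25 = 0.
The quadratic formula then gives s = -4 ± 3j.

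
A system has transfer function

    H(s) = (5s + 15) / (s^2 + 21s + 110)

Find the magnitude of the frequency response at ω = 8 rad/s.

Substitute s = j8: numerator = 15 + j40, denominator = 46 + j168.
|H(j8)| = |15 + j40| / |46 + j168| = 42.720 / 174.18 ≈ 0.2453.

|H(j8)| ≈ 0.2453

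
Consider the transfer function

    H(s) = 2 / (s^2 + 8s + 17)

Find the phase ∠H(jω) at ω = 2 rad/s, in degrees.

At s = j2: numerator = 2, denominator = 13 + j16.
∠H = ∠num − ∠den = 0° − (50.906°) = -50.91°.

∠H(j2) ≈ -50.91°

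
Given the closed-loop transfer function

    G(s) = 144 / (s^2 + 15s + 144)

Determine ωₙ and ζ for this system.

Compare the denominator to the standard form s^2 + 2ζωₙs + ωₙ².
ωₙ² = 144, so ωₙ = 12 rad/s.
2ζωₙ = 15, so ζ = 15/(2·12) = 0.625.
With ζ = 0.625 the response is underdamped.

ωₙ = 12 rad/s, ζ = 0.625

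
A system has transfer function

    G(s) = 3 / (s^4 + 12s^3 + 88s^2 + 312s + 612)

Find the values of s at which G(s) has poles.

s = -3 + 5j, -3 - 5j, -3 + 3j, -3 - 3j

The poles are the roots of the denominator s^4 + 12s^3 + 88s^2 + 312s + 612 = 0.
No real roots exist; factor into two real quadratics: (s^2 + 6s + 34)(s^2 + 6s + 18) = 0.
Each quadratic gives a conjugate pair via the quadratic formula.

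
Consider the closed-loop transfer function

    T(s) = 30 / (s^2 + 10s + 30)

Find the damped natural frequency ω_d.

ω_d ≈ 2.236 rad/s

Comparing s^2 + 10s + 30 to s^2 + 2ζωₙs + ωₙ²: ωₙ = √30 ≈ 5.477 rad/s and ζ = 10/(2·√30) ≈ 0.9129.
ζωₙ = 10/2 = 5, so ω_d = ωₙ√(1−ζ²) = √(ωₙ² − (ζωₙ)²) = √(30 − 5²) = √5 ≈ 2.236 rad/s.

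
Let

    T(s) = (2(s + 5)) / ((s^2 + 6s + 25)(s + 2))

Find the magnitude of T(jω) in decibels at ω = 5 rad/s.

Substitute s = j5: numerator = 10 + j10, denominator = -150 + j60.
|T(j5)| = |10 + j10| / |-150 + j60| = 14.142 / 161.55 ≈ 0.08754.
In decibels: 20·log₁₀(0.08754) ≈ -21.2 dB.

|T(j5)|_dB ≈ -21.2 dB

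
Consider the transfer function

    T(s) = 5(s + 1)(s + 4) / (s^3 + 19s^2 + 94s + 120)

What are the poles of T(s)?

The poles are the roots of the denominator s^3 + 19s^2 + 94s + 120 = 0.
Trying s = -12: the polynomial evaluates to 0, so (s + 12) is a factor.
Dividing out leaves s^2 + 7s + 10 = 0.
Factoring the quadratic: (s + 2)(s + 5) = 0.

s = -12, -2, -5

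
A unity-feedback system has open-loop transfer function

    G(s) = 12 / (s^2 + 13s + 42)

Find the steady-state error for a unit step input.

G(s) has no poles at the origin.
This is a Type 0 system. Kp = lim_{s→0} G(s) = 12/42 = 2/7.
e_ss = 1/(1 + Kp) = 1/(1 + 2/7) = 7/9 ≈ 0.7778.

e_ss = 0.7778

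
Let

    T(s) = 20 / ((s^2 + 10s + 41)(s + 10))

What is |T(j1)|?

|T(j1)| ≈ 0.04827

Substitute s = j1: numerator = 20, denominator = 390 + j140.
|T(j1)| = |20| / |390 + j140| = 20 / 414.37 ≈ 0.04827.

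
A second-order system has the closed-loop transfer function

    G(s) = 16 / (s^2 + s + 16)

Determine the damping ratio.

ζ = 0.125

Compare the denominator to the standard form s^2 + 2ζωₙs + ωₙ².
ωₙ² = 16, so ωₙ = 4 rad/s.
2ζωₙ = 1, so ζ = 1/(2·4) = 0.125.
With ζ = 0.125 the response is underdamped.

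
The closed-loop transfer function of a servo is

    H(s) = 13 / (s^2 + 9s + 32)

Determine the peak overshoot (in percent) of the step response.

Comparing s^2 + 9s + 32 to s^2 + 2ζωₙs + ωₙ²: ωₙ = √32 ≈ 5.657 rad/s and ζ = 9/(2·√32) ≈ 0.7955.
%OS = 100·exp(−πζ/√(1−ζ²)) = 100·exp(−π·0.7955/√(1−0.7955²)) ≈ 1.62%.

%OS ≈ 1.62%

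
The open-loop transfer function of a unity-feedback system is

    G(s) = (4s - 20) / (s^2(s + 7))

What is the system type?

Type 2

The denominator has 2 factors of s at the origin (free integrators), so this is a Type 2 system.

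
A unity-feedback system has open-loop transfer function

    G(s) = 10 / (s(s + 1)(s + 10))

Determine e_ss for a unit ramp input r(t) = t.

G(s) has one pole at the origin.
This is a Type 1 system. Kv = lim_{s→0} s·G(s) = 10/10 = 1.
e_ss = 1/Kv = 1/(1) = 1.

e_ss = 1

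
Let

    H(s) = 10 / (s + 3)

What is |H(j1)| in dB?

Substitute s = j1: numerator = 10, denominator = 3 + j1.
|H(j1)| = |10| / |3 + j1| = 10 / 3.1623 ≈ 3.162.
In decibels: 20·log₁₀(3.162) ≈ 10 dB.

|H(j1)|_dB ≈ 10 dB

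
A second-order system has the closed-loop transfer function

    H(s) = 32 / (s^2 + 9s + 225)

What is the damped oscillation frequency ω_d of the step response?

ω_d ≈ 14.31 rad/s

Comparing s^2 + 9s + 225 to s^2 + 2ζωₙs + ωₙ²: ωₙ = 15 rad/s and ζ = 9/(2·15) = 0.3.
ζωₙ = 9/2 = 4.5, so ω_d = ωₙ√(1−ζ²) = √(ωₙ² − (ζωₙ)²) = √(225 − 4.5²) = √204.75 ≈ 14.31 rad/s.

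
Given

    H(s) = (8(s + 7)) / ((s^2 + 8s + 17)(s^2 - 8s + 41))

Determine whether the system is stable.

unstable

The poles can be read from the denominator factors: s = -4 ± j, 4 ± 5j.
Since the pole(s) at s = 4 + 5j, 4 - 5j lie in the right half-plane, the system is unstable.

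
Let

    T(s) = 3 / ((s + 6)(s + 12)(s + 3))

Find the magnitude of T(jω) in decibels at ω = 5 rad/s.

|T(j5)|_dB ≈ -45.9 dB

Substitute s = j5: numerator = 3, denominator = -309 + j505.
|T(j5)| = |3| / |-309 + j505| = 3 / 592.04 ≈ 0.005067.
In decibels: 20·log₁₀(0.005067) ≈ -45.9 dB.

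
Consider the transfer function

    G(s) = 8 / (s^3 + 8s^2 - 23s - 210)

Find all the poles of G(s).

The poles are the roots of the denominator s^3 + 8s^2 - 23s - 210 = 0.
Trying s = -6: the polynomial evaluates to 0, so (s + 6) is a factor.
Dividing out leaves s^2 + 2s - 35 = 0.
Factoring the quadratic: (s - 5)(s + 7) = 0.

s = -6, 5, -7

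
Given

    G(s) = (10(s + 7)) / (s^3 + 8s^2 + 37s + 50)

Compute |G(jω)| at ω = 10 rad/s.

|G(j10)| ≈ 0.1246

Substitute s = j10: numerator = 70 + j100, denominator = -750 - j630.
|G(j10)| = |70 + j100| / |-750 - j630| = 122.07 / 979.49 ≈ 0.1246.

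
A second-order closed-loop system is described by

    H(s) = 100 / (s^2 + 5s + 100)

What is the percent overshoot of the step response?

Comparing s^2 + 5s + 100 to s^2 + 2ζωₙs + ωₙ²: ωₙ = 10 rad/s and ζ = 5/(2·10) = 0.25.
%OS = 100·exp(−πζ/√(1−ζ²)) = 100·exp(−π·0.25/√(1−0.25²)) ≈ 44.4%.

%OS ≈ 44.4%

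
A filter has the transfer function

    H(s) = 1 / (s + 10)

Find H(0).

H(0) = 1/10 ≈ 0.1000

Set s = 0: H(0) = (1) / (10) = 1/10.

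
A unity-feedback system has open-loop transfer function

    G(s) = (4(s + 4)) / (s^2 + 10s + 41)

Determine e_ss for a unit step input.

e_ss = 0.7193

G(s) has no poles at the origin.
This is a Type 0 system. Kp = lim_{s→0} G(s) = 16/41.
e_ss = 1/(1 + Kp) = 1/(1 + 16/41) = 41/57 ≈ 0.7193.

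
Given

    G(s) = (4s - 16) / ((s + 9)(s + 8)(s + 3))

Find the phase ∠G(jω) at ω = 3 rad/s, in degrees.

∠G(j3) ≈ 59.14°

At s = j3: numerator = -16 + j12, denominator = 36 + j342.
∠G = ∠num − ∠den = 143.13° − (83.991°) = 59.14°.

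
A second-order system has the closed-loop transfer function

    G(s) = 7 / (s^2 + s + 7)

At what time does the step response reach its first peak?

Comparing s^2 + s + 7 to s^2 + 2ζωₙs + ωₙ²: ωₙ = √7 ≈ 2.646 rad/s and ζ = 1/(2·√7) ≈ 0.1890.
ζωₙ = 1/2 = 0.5, so ω_d = ωₙ√(1−ζ²) = √(ωₙ² − (ζωₙ)²) = √(7 − 0.5²) = √6.75 ≈ 2.598 rad/s.
t_p = π/ω_d = π/2.598 ≈ 1.209 s.

t_p ≈ 1.209 s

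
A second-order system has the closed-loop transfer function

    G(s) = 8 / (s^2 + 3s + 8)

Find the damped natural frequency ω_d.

ω_d ≈ 2.398 rad/s

Comparing s^2 + 3s + 8 to s^2 + 2ζωₙs + ωₙ²: ωₙ = √8 ≈ 2.828 rad/s and ζ = 3/(2·√8) ≈ 0.5303.
ζωₙ = 3/2 = 1.5, so ω_d = ωₙ√(1−ζ²) = √(ωₙ² − (ζωₙ)²) = √(8 − 1.5²) = √5.75 ≈ 2.398 rad/s.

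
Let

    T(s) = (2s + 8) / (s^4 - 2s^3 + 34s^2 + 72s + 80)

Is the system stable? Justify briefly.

The denominator s^4 - 2s^3 + 34s^2 + 72s + 80 factors as (s^2 + 2s + 2)(s^2 - 4s + 40), giving poles at s = -1 ± j, 2 ± 6j.
Since the pole(s) at s = 2 ± 6j lie in the right half-plane, the system is unstable.

unstable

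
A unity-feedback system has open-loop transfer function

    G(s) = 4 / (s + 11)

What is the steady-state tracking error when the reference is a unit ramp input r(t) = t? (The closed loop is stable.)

e_ss = ∞

G(s) has no poles at the origin.
This is a Type 0 system; Kv = lim_{s→0} s·G(s) = 0, so the steady-state error for a ramp input is infinite.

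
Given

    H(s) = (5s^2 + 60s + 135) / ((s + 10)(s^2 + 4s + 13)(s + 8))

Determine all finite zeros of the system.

s = -9, -3

Set the numerator to zero: 5s^2 + 60s + 135 = 0, i.e. 5·(s^2 + 12s + 27) = 0.
Factoring: (s + 9)(s + 3) = 0.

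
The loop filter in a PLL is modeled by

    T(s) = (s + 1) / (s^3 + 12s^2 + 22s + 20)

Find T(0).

T(0) = 1/20 ≈ 0.05000

Set s = 0: T(0) = (1) / (20) = 1/20.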